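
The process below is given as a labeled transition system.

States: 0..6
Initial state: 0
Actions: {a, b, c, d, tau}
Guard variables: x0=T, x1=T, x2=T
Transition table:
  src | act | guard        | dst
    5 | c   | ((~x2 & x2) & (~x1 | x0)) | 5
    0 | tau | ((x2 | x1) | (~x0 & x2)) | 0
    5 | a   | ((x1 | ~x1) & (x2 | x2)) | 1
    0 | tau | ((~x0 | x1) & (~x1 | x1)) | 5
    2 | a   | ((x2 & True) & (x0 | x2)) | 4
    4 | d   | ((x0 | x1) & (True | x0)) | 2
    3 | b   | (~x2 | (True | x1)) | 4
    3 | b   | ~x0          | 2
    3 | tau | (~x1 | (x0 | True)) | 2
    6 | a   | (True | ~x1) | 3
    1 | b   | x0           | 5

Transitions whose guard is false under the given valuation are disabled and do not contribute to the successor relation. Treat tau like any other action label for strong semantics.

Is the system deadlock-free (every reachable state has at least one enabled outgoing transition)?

R = {0,1,5}
  0: tau→0  tau→5  [2 exit(s)]
  1: b→5  [1 exit(s)]
  5: a→1  [1 exit(s)]

Answer: DEADLOCK-FREE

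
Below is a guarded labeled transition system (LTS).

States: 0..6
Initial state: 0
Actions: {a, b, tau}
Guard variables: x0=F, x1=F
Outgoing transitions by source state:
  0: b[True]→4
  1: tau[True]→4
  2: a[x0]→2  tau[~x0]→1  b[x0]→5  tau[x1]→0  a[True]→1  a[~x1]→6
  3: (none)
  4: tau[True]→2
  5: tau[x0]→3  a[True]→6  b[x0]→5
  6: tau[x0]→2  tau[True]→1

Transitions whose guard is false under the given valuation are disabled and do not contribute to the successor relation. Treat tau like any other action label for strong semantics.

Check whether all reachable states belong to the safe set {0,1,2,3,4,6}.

Answer: INVARIANT HOLDS

Analysis:
Allowed set {0,1,2,3,4,6}
Reach set: {0,1,2,4,6}
  0: ok
  1: ok
  2: ok
  4: ok
  6: ok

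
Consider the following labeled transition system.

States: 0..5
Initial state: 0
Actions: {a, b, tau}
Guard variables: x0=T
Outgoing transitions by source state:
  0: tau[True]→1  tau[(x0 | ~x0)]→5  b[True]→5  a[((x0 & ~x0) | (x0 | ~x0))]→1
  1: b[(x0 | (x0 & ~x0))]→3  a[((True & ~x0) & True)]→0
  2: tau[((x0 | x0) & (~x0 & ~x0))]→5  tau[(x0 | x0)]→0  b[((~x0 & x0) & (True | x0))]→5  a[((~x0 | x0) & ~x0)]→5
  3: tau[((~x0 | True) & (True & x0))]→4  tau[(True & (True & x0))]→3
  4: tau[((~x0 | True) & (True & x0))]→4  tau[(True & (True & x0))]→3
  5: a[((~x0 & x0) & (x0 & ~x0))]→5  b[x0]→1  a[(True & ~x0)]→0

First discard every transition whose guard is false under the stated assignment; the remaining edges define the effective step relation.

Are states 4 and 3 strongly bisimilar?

Bisimulation quotient by refinement:
  round 0: {{0,1,2,3,4,5}}
  round 1: {{0},{1,5},{2,3,4}}
  round 2: {{0},{1},{2},{3,4},{5}}
stable after 3 split(s): 5 block(s)
4∈{3,4}, 3∈{3,4}

Answer: BISIMILAR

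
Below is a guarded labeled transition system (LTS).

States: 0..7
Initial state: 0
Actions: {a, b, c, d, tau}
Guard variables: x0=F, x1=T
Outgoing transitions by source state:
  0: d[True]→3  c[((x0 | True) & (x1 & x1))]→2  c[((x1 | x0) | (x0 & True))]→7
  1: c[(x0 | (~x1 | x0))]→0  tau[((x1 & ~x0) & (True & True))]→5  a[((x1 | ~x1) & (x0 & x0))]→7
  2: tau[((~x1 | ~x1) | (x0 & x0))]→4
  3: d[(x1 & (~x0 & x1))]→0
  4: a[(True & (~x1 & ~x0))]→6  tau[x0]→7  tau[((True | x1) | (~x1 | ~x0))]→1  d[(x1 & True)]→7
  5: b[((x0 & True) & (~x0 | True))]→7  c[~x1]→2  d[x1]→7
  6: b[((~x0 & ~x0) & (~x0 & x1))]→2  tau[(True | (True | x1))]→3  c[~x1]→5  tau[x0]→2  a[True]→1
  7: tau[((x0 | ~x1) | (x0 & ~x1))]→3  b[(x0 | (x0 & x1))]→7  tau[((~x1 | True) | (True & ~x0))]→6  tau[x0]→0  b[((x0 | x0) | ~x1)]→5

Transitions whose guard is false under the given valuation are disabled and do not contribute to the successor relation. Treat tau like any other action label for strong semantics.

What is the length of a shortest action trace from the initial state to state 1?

Layered search for 1:
  Layer 0: {0}
  Layer 1: {2,3,7}
  Layer 2: {6}
  Layer 3: {1}
1 enters at depth 3; path c·tau·a

Answer: 3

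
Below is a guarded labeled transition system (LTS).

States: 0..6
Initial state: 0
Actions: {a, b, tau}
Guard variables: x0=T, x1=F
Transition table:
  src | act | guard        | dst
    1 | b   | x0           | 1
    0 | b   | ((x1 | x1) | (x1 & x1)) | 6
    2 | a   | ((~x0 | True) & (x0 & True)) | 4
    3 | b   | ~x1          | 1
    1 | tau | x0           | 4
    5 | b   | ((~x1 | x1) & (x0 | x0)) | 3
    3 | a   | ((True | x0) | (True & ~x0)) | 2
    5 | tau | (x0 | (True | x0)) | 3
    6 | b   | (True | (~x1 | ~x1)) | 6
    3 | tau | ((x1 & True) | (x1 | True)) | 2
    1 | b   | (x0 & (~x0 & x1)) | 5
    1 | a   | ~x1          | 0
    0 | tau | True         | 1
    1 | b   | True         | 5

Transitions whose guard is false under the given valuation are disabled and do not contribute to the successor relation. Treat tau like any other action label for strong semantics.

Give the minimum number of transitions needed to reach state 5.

Answer: 2

Trace:
Breadth-first toward 5:
  Layer 0: {0}
  Layer 1: {1}
  Layer 2: {4,5}
5 enters at depth 2; path tau·b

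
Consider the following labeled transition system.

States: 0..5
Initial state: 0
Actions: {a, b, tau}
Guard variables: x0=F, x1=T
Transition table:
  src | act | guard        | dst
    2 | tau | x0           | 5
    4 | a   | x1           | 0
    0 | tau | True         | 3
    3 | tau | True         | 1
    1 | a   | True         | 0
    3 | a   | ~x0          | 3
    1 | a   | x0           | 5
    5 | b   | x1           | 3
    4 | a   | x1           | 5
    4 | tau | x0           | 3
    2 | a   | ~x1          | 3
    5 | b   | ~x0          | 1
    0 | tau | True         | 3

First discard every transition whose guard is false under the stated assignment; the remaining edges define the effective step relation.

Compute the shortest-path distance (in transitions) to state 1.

Answer: 2

Working:
Breadth-first toward 1:
  Layer 0: {0}
  Layer 1: {3}
  Layer 2: {1}
1 enters at depth 2; path tau·tau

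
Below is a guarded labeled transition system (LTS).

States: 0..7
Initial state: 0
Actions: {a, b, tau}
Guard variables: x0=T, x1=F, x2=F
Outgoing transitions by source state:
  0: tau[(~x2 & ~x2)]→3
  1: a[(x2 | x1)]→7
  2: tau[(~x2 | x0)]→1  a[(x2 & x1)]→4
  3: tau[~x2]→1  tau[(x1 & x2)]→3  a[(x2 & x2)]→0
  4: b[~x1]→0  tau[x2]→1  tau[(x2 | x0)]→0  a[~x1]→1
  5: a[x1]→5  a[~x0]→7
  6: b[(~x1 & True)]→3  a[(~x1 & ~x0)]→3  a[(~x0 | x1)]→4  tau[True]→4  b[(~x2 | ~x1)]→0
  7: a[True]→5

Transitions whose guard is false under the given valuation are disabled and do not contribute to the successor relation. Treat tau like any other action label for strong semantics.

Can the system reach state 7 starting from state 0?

Answer: UNREACHABLE

Trace:
Guard filter leaves 10 enabled edge(s).
L0 = {0}
L1 = {3}  total {0,3}
L2 = {1}  total {0,1,3}
Reachable = {0,1,3}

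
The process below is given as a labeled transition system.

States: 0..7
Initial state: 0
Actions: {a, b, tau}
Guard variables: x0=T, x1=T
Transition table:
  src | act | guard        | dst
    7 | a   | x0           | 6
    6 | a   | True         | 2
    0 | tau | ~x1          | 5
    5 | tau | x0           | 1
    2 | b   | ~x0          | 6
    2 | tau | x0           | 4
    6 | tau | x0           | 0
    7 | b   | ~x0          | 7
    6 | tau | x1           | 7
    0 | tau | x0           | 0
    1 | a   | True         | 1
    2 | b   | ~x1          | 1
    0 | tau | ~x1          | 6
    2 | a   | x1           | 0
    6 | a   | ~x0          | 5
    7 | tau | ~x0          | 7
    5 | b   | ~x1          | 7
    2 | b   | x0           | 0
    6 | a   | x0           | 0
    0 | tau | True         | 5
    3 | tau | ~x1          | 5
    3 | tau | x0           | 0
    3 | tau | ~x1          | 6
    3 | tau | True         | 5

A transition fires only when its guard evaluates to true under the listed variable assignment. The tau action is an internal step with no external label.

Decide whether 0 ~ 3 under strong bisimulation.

Answer: BISIMILAR

Analysis:
Compute ~ classes (split until stable):
  P[0] = {{0,1,2,3,4,5,6,7}}
  P[1] = {{0,3,5},{1,7},{2},{4},{6}}
  P[2] = {{0,3},{1},{2},{4},{5},{6},{7}}
7 equivalence class(es) (converged in 3)
[0]={0,3}  [3]={0,3}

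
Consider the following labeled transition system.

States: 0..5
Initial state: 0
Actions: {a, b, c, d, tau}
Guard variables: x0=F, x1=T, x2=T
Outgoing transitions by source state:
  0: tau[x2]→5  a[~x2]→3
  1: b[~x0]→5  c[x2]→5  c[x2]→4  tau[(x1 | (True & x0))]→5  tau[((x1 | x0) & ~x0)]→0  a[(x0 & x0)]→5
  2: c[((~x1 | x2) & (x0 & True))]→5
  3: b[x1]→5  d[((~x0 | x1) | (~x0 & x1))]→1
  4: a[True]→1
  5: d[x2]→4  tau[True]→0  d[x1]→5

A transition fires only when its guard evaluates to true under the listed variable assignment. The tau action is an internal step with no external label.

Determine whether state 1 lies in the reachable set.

Answer: REACHABLE

Analysis:
After dropping false guards: 12 live edges.
Layer 0: {0}
Layer 1: {5}  total {0,5}
Layer 2: {4}  total {0,4,5}
Layer 3: {1}  total {0,1,4,5}
Reach set: {0,1,4,5}
Path to 1: tau·d·a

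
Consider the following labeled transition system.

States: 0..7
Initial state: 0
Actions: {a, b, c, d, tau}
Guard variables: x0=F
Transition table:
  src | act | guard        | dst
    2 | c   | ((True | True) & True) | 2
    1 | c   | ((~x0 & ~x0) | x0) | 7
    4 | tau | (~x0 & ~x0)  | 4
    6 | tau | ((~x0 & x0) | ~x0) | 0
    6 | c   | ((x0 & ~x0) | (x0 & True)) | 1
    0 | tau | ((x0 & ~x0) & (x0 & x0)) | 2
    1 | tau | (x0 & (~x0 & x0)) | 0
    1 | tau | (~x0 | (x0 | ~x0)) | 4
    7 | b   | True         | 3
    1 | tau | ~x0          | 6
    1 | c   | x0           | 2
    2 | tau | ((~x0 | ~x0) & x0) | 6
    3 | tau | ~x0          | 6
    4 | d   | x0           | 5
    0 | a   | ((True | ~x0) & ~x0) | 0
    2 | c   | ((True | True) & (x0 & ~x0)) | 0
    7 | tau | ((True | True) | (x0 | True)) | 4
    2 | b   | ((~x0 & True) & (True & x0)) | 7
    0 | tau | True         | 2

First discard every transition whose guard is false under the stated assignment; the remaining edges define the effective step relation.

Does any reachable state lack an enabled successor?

Answer: DEADLOCK-FREE

Trace:
R = {0,2}
  0: a→0  tau→2  [deg 2]
  2: c→2  [deg 1]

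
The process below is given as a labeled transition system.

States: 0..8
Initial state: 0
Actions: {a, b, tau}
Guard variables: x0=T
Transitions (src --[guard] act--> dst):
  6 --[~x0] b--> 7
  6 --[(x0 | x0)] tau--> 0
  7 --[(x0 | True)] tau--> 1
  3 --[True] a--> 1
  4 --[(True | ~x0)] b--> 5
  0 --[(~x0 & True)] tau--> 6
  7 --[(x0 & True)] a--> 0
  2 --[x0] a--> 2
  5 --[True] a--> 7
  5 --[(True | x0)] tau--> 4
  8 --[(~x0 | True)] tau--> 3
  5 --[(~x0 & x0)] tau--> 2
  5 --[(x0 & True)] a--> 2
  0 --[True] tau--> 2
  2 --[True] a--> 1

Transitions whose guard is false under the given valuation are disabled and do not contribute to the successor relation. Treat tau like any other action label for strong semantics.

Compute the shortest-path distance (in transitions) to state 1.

Layered search for 1:
  Layer 0: {0}
  Layer 1: {2}
  Layer 2: {1}
depth(1)=2, e.g. tau·a

Answer: 2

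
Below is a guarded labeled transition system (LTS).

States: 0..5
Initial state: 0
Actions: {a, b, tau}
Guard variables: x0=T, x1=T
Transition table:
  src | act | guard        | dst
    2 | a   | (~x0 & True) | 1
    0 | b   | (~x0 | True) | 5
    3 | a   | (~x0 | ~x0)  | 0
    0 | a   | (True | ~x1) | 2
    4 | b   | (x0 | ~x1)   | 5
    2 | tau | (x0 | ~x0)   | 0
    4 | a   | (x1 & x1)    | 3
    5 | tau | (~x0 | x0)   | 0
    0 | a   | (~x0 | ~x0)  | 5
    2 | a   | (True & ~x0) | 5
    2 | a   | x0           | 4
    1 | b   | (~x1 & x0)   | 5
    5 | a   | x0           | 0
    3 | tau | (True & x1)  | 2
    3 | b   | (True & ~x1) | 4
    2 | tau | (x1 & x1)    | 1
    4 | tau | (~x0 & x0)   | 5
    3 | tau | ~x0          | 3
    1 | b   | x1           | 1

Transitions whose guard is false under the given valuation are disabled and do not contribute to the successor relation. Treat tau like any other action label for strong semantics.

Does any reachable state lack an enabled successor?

Answer: DEADLOCK-FREE

Trace:
Reach set: {0,1,2,3,4,5}
  0: a→2  b→5  [deg 2]
  1: b→1  [deg 1]
  2: a→4  tau→0  tau→1  [deg 3]
  3: tau→2  [deg 1]
  4: a→3  b→5  [deg 2]
  5: a→0  tau→0  [deg 2]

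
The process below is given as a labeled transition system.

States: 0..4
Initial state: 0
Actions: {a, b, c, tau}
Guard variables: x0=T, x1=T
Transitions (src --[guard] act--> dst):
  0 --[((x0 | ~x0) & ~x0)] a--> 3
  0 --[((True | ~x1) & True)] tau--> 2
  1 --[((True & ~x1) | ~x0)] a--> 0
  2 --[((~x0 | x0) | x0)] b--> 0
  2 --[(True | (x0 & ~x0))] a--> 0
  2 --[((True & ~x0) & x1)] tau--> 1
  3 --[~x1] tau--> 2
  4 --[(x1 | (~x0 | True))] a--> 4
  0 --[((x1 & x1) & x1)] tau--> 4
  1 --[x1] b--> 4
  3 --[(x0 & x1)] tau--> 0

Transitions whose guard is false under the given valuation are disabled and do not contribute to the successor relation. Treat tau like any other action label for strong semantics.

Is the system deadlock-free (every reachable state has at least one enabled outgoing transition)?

Reach set: {0,2,4}
  0: tau→2  tau→4  [deg 2]
  2: a→0  b→0  [deg 2]
  4: a→4  [deg 1]

Answer: DEADLOCK-FREE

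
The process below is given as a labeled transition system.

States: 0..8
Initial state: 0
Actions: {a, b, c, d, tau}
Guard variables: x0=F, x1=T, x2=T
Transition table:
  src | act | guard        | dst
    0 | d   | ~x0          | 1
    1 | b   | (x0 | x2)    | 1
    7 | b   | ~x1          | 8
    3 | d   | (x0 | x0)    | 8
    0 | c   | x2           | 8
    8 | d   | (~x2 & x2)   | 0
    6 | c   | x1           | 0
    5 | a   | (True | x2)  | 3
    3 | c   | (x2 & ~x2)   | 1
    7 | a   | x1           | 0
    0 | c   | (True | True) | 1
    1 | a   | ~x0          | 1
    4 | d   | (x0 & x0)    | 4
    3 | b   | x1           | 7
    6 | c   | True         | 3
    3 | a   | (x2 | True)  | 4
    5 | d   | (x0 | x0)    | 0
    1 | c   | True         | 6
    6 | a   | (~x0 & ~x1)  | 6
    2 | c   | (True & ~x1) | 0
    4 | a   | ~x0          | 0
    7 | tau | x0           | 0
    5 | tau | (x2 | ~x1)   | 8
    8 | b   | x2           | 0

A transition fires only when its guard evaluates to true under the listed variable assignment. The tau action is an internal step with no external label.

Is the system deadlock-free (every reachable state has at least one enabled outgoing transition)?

R = {0,1,3,4,6,7,8}
  0: c→1  c→8  d→1  [3 out]
  1: a→1  b→1  c→6  [3 out]
  3: a→4  b→7  [2 out]
  4: a→0  [1 out]
  6: c→0  c→3  [2 out]
  7: a→0  [1 out]
  8: b→0  [1 out]

Answer: DEADLOCK-FREE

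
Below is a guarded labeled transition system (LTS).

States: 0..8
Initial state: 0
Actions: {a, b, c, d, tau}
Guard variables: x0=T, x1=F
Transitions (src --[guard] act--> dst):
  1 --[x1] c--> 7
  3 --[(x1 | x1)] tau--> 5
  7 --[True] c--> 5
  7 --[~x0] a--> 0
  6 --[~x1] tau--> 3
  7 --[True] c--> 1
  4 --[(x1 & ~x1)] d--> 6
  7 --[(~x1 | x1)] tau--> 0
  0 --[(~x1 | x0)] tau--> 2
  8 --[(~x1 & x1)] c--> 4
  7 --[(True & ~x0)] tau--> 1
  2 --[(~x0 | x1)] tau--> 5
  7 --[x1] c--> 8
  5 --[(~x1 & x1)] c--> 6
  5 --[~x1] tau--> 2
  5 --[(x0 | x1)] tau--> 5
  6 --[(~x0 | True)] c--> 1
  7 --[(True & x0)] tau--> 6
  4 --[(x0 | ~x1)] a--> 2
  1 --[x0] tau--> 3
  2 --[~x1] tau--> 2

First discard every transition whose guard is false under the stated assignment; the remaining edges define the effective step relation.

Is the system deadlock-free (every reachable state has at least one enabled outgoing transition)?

R = {0,2}
  0: tau→2  [1 out]
  2: tau→2  [1 out]

Answer: DEADLOCK-FREE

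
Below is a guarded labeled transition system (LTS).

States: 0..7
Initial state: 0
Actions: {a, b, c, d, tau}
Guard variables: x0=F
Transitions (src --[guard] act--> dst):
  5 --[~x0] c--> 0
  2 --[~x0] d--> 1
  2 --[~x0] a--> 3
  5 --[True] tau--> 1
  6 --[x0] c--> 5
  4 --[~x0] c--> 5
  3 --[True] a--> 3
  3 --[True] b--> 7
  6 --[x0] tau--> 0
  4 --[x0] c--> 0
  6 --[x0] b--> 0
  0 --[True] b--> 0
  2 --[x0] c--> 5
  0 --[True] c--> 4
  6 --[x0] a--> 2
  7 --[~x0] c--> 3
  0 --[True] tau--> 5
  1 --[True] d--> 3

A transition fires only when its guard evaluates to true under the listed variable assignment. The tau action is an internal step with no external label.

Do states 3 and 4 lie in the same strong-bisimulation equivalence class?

Answer: NOT BISIMILAR

Trace:
Compute ~ classes (split until stable):
  π0 = {{0,1,2,3,4,5,6,7}}
  π1 = {{0},{1},{2},{3},{4,7},{5},{6}}
  π2 = {{0},{1},{2},{3},{4},{5},{6},{7}}
stable after 3 split(s): 8 block(s)
class of 3: {3}; class of 4: {4}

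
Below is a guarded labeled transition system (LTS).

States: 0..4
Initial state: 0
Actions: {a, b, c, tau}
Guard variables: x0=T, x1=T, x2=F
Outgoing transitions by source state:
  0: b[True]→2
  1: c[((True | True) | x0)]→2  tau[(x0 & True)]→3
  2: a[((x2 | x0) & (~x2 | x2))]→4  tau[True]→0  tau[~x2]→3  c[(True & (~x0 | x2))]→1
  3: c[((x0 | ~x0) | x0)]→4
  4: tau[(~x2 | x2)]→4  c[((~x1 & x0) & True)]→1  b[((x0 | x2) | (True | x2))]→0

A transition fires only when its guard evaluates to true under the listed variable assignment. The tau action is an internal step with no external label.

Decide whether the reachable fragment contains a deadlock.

Reach set: {0,2,3,4}
  0: b→2  [deg 1]
  2: a→4  tau→0  tau→3  [deg 3]
  3: c→4  [deg 1]
  4: b→0  tau→4  [deg 2]

Answer: DEADLOCK-FREE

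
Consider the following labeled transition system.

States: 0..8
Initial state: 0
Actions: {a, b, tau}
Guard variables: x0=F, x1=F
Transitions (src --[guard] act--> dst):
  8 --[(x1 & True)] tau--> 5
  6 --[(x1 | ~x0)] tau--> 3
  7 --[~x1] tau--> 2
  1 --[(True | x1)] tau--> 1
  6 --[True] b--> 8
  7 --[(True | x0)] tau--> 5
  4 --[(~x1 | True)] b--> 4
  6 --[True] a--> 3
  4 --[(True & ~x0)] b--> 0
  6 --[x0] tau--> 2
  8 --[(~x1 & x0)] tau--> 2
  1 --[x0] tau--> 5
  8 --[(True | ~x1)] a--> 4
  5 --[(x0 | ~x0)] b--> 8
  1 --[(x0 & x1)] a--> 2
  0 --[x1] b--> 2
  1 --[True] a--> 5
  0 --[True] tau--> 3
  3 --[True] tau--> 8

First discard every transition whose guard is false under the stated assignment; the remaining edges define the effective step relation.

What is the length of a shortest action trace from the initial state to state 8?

BFS to 8:
  L0 = {0}
  L1 = {3}
  L2 = {8}
first hit 8 at d=2 via tau·tau

Answer: 2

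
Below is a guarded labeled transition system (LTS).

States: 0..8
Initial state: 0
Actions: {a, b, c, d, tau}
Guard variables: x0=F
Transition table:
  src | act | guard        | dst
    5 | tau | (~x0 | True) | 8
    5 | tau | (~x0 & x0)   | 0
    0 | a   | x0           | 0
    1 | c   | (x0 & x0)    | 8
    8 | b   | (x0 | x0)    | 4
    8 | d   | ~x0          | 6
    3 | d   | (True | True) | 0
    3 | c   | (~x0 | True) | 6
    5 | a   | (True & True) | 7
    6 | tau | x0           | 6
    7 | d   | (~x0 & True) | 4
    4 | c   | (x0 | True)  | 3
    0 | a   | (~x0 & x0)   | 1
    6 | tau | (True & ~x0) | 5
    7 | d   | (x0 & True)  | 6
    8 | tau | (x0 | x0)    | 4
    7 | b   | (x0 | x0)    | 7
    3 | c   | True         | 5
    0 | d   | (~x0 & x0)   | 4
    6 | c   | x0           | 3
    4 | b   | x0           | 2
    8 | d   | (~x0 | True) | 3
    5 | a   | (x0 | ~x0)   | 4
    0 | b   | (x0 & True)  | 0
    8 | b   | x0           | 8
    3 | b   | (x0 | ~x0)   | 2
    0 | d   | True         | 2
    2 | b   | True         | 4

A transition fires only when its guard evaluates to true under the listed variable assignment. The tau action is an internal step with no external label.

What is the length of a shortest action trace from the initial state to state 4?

Breadth-first toward 4:
  Layer 0: {0}
  Layer 1: {2}
  Layer 2: {4}
4 enters at depth 2; path d·b

Answer: 2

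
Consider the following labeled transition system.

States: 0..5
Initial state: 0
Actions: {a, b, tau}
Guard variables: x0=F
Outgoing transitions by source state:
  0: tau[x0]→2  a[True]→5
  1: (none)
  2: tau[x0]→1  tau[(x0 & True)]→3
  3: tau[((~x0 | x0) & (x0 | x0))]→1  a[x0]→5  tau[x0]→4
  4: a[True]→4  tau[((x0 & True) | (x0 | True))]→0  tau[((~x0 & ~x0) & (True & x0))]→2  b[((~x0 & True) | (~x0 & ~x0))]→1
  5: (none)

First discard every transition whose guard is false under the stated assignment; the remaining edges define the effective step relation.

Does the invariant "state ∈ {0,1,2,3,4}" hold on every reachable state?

Allowed set {0,1,2,3,4}
R = {0,5}
  0: ✓
  5: outside
witness against invariant: a → 5

Answer: INVARIANT VIOLATED at state 5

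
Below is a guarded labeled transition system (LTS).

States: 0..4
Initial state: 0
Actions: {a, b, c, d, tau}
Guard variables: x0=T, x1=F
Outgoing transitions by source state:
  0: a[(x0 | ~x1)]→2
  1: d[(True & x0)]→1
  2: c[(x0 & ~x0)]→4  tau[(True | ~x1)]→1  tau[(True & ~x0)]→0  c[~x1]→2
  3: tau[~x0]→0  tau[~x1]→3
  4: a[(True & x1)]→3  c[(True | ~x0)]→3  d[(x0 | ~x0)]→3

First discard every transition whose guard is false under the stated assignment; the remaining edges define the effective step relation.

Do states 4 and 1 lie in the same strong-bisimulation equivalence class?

Bisimulation quotient by refinement:
  π0 = {{0,1,2,3,4}}
  π1 = {{0},{1},{2},{3},{4}}
5 equivalence class(es) (converged in 2)
[4]={4}  [1]={1}

Answer: NOT BISIMILAR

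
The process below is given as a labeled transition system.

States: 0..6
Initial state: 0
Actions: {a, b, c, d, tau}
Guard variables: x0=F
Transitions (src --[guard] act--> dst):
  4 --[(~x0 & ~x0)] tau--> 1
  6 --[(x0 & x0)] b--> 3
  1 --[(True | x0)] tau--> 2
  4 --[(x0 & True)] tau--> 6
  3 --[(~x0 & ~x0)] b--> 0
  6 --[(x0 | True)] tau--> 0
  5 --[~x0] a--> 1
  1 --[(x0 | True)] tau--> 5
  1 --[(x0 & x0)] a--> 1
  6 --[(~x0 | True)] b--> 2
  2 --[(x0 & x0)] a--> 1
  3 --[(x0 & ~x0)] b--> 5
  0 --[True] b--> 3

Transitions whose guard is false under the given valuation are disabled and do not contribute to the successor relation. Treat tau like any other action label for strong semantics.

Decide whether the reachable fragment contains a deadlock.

Reachable = {0,3}
  0: b→3  [1 out]
  3: b→0  [1 out]

Answer: DEADLOCK-FREE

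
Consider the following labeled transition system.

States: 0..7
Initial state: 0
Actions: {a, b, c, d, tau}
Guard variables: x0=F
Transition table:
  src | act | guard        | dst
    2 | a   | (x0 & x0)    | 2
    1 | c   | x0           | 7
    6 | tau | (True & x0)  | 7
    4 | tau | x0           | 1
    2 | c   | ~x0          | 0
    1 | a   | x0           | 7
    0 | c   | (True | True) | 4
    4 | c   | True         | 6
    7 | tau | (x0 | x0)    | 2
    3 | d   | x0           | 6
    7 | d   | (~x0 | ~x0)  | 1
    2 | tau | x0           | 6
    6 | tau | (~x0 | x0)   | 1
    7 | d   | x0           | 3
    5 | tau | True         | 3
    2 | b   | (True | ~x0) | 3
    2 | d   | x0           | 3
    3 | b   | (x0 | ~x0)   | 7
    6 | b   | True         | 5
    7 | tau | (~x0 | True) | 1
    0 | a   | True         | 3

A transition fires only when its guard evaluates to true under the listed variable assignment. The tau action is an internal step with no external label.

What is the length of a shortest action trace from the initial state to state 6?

Answer: 2

Trace:
Layered search for 6:
  L0 = {0}
  L1 = {3,4}
  L2 = {6,7}
first hit 6 at d=2 via c·c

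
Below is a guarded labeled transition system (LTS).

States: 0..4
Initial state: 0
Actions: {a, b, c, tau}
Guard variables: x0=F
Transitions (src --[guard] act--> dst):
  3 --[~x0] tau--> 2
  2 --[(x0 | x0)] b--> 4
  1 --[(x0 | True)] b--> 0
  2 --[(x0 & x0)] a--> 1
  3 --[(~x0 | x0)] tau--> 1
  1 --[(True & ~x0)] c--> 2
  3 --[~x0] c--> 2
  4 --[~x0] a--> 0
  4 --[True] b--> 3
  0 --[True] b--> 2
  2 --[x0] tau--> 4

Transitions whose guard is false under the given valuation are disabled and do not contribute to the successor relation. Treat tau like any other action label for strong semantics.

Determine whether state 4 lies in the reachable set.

After dropping false guards: 8 live edges.
Layer 0: {0}
Layer 1: {2}  cumulative {0,2}
Reach set: {0,2}

Answer: UNREACHABLE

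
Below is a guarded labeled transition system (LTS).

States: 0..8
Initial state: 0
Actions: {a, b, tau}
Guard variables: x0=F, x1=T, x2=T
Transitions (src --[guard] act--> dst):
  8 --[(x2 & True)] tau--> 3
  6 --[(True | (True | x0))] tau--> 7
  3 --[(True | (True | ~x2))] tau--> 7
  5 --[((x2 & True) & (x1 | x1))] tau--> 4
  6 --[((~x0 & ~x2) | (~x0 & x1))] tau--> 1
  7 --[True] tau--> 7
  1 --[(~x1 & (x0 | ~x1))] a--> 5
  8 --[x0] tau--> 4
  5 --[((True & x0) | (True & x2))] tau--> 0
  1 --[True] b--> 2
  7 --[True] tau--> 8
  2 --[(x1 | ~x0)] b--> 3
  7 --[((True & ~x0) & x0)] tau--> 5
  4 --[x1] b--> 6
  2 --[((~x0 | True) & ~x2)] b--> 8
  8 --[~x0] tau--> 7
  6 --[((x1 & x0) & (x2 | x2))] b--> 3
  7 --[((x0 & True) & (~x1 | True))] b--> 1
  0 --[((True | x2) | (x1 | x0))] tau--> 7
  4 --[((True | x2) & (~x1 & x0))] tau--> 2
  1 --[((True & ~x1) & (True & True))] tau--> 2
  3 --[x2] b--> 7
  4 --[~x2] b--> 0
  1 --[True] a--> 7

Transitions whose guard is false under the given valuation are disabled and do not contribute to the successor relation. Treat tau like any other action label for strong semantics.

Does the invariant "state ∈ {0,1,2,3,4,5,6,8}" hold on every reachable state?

Answer: INVARIANT VIOLATED at state 7

Analysis:
Allowed set {0,1,2,3,4,5,6,8}
R = {0,3,7,8}
  0: ✓
  3: ✓
  7: ✗ unsafe
  8: ✓
counterexample path to 7: tau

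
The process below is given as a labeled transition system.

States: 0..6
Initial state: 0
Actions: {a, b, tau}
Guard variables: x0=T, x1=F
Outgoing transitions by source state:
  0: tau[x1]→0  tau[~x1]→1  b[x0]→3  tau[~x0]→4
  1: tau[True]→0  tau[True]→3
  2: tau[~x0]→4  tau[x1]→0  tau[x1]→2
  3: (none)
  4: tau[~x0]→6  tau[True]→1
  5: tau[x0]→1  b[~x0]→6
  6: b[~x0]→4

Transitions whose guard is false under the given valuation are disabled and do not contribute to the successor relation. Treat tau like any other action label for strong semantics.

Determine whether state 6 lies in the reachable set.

Answer: UNREACHABLE

Working:
Guard filter leaves 6 enabled edge(s).
Layer 0: {0}
Layer 1: {1,3}  total {0,1,3}
Reachable = {0,1,3}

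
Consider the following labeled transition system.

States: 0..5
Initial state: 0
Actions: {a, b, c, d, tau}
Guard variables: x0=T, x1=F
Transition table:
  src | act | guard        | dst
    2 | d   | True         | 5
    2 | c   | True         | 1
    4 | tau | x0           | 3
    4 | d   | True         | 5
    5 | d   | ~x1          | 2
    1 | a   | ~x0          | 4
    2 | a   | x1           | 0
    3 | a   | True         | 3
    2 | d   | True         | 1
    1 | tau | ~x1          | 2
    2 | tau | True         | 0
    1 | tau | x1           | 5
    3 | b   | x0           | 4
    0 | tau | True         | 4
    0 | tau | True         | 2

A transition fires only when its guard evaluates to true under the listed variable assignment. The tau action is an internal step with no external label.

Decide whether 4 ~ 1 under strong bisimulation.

Refine partition for ~:
  P[0] = {{0,1,2,3,4,5}}
  P[1] = {{0,1},{2},{3},{4},{5}}
  P[2] = {{0},{1},{2},{3},{4},{5}}
6 equivalence class(es) (converged in 3)
class of 4: {4}; class of 1: {1}

Answer: NOT BISIMILAR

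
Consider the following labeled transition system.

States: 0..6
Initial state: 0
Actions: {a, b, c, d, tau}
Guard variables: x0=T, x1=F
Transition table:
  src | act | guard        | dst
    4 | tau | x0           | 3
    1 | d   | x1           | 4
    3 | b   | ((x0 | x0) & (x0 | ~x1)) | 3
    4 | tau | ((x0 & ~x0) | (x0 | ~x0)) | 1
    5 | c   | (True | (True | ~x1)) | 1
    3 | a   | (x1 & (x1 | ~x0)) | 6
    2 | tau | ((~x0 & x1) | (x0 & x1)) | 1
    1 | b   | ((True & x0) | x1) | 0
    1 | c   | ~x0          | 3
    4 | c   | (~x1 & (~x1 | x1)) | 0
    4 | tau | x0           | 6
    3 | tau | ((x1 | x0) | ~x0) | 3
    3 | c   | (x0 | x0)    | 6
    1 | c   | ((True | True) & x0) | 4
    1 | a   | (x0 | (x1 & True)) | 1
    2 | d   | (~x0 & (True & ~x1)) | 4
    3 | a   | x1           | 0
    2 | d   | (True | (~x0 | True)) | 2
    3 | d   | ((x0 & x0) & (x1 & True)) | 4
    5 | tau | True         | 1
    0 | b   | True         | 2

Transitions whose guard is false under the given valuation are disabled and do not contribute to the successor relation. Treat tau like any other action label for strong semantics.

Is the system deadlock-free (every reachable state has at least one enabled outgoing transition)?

Answer: DEADLOCK-FREE

Analysis:
Reach set: {0,2}
  0: b→2  [1 out]
  2: d→2  [1 out]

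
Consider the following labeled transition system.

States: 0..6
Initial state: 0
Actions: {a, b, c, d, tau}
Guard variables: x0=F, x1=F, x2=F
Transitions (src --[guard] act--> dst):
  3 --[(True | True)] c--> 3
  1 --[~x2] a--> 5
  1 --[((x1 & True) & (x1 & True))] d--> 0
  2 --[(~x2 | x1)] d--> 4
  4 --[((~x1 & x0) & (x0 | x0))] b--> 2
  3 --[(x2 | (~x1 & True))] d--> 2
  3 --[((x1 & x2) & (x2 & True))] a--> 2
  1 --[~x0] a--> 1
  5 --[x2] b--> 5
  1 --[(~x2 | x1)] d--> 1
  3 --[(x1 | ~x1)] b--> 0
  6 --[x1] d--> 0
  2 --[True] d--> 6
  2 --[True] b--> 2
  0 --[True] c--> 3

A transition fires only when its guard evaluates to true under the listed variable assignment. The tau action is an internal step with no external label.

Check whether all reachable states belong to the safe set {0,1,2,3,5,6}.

Inv-set: {0,1,2,3,5,6}
Reachable = {0,2,3,4,6}
  0: safe
  2: safe
  3: safe
  4: outside
  6: safe
reach 4 via c·d·d — violates

Answer: INVARIANT VIOLATED at state 4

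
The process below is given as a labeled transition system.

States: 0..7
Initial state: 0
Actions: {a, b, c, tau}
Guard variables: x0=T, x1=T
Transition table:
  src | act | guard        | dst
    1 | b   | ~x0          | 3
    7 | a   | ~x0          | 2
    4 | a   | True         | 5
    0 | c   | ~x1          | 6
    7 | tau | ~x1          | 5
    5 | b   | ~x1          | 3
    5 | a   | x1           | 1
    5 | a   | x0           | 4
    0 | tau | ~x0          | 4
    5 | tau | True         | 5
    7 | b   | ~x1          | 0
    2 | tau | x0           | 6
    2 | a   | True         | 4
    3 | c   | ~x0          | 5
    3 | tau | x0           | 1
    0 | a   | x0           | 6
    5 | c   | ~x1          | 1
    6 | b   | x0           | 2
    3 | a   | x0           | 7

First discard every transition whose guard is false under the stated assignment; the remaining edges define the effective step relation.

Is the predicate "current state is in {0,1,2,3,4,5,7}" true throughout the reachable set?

Inv-set: {0,1,2,3,4,5,7}
R = {0,1,2,4,5,6}
  0: ✓
  1: ✓
  2: ✓
  4: ✓
  5: ✓
  6: ✗ unsafe
counterexample path to 6: a

Answer: INVARIANT VIOLATED at state 6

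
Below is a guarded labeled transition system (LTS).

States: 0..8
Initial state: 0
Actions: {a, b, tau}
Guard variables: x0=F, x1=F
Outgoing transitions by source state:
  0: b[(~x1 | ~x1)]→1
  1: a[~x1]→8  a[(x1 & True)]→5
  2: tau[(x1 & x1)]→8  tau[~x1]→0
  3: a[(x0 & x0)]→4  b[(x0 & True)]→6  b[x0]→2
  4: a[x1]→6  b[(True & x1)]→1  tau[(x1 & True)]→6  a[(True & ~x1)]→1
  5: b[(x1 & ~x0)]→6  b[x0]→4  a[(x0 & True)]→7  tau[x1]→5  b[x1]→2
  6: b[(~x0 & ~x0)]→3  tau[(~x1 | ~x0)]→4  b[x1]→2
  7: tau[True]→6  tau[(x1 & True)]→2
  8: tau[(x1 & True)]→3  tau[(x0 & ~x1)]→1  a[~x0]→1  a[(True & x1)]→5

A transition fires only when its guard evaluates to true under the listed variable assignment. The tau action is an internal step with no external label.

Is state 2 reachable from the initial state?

Answer: UNREACHABLE

Trace:
8 transition(s) survive guard evaluation.
depth 0: {0}
depth 1: {1}  total {0,1}
depth 2: {8}  total {0,1,8}
R = {0,1,8}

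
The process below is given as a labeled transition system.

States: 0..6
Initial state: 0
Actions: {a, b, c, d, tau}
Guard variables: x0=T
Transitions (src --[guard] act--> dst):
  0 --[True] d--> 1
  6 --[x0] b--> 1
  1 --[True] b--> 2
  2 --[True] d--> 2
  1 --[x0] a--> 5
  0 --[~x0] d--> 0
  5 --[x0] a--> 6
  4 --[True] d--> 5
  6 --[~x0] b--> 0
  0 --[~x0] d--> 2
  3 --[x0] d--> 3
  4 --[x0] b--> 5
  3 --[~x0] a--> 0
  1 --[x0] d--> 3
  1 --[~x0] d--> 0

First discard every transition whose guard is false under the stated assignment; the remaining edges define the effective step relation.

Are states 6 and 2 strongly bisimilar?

Answer: NOT BISIMILAR

Analysis:
Compute ~ classes (split until stable):
  P[0] = {{0,1,2,3,4,5,6}}
  P[1] = {{0,2,3},{1},{4},{5},{6}}
  P[2] = {{0},{1},{2,3},{4},{5},{6}}
stable after 3 split(s): 6 block(s)
[6]={6}  [2]={2,3}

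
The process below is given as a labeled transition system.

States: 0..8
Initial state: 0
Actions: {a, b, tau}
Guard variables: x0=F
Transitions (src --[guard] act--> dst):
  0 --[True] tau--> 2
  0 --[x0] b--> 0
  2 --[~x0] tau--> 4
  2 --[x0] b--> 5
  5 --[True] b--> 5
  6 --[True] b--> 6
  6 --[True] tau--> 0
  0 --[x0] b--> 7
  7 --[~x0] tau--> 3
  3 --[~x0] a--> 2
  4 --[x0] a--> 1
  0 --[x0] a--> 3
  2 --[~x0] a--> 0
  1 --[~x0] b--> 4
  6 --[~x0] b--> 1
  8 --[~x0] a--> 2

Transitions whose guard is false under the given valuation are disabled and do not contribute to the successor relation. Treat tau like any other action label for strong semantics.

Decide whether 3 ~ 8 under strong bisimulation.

Answer: BISIMILAR

Trace:
Bisimulation quotient by refinement:
  π0 = {{0,1,2,3,4,5,6,7,8}}
  π1 = {{0,7},{1,5},{2},{3,8},{4},{6}}
  π2 = {{0},{1},{2},{3,8},{4},{5},{6},{7}}
8 equivalence class(es) (converged in 3)
3∈{3,8}, 8∈{3,8}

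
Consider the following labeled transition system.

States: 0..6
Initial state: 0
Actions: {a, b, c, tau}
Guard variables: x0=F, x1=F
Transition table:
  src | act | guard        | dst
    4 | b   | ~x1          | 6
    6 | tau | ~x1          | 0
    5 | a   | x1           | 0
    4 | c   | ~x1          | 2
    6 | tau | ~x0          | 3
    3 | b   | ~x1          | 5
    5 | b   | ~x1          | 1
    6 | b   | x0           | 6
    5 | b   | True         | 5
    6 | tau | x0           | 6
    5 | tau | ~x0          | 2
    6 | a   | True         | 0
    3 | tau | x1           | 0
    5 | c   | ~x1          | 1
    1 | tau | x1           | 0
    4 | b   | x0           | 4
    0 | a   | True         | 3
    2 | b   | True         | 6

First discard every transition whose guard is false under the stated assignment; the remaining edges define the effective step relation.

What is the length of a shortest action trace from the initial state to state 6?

Breadth-first toward 6:
  depth 0: {0}
  depth 1: {3}
  depth 2: {5}
  depth 3: {1,2}
  depth 4: {6}
first hit 6 at d=4 via a·b·tau·b

Answer: 4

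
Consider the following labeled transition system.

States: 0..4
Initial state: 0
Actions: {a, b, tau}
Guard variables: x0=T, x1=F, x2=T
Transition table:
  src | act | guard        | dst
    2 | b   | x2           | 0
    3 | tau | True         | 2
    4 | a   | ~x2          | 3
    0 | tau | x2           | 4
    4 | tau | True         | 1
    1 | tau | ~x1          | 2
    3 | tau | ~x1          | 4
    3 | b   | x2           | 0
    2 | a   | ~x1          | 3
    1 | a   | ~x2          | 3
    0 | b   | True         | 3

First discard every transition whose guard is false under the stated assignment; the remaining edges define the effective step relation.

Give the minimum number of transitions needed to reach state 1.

Layered search for 1:
  L0 = {0}
  L1 = {3,4}
  L2 = {1,2}
depth(1)=2, e.g. tau·tau

Answer: 2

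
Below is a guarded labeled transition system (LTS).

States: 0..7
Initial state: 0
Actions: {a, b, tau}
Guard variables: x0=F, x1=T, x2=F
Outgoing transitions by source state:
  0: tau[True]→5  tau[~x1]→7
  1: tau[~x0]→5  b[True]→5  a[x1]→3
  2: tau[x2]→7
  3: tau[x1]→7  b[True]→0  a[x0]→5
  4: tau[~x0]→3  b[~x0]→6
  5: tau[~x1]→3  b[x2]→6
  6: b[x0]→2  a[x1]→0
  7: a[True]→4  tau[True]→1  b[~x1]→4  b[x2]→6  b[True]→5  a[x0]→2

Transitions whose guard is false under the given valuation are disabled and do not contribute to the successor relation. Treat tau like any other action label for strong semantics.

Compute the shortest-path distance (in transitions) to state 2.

Answer: UNREACHABLE

Analysis:
Breadth-first toward 2:
  L0 = {0}
  L1 = {5}
2 never appears.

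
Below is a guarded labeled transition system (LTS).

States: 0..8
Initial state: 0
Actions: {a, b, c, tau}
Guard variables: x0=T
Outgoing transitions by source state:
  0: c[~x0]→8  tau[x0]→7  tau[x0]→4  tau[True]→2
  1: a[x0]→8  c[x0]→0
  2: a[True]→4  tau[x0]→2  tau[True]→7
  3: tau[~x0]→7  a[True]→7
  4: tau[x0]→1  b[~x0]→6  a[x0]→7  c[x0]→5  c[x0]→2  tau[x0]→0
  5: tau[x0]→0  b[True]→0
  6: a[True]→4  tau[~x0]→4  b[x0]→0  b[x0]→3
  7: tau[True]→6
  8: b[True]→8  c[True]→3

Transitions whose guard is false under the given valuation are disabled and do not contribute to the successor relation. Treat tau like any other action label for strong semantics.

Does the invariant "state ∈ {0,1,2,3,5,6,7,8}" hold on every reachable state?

Allowed set {0,1,2,3,5,6,7,8}
Reach set: {0,1,2,3,4,5,6,7,8}
  0: ✓
  1: ✓
  2: ✓
  3: ✓
  4: ✗ unsafe
  5: ✓
  6: ✓
  7: ✓
  8: ✓
witness against invariant: tau → 4

Answer: INVARIANT VIOLATED at state 4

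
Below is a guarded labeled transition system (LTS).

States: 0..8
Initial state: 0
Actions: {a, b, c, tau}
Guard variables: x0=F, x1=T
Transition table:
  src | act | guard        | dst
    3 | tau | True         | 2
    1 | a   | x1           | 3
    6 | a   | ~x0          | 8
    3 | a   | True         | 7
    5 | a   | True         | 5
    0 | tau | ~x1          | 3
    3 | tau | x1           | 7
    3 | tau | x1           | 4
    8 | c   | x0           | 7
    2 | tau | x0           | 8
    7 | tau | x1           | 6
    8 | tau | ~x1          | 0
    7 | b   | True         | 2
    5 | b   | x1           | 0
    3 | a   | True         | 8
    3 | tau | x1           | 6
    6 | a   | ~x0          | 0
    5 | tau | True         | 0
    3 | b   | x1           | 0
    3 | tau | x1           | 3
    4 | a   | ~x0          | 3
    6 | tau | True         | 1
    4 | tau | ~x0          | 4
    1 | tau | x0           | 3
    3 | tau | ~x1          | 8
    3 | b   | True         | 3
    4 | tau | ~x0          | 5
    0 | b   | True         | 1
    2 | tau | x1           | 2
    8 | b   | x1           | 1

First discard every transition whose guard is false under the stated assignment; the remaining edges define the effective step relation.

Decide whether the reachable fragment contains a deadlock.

Reachable = {0,1,2,3,4,5,6,7,8}
  0: b→1  [1 out]
  1: a→3  [1 out]
  2: tau→2  [1 out]
  3: a→7  a→8  b→0  b→3  tau→2  tau→3  tau→4  tau→6  tau→7  [9 out]
  4: a→3  tau→4  tau→5  [3 out]
  5: a→5  b→0  tau→0  [3 out]
  6: a→0  a→8  tau→1  [3 out]
  7: b→2  tau→6  [2 out]
  8: b→1  [1 out]

Answer: DEADLOCK-FREE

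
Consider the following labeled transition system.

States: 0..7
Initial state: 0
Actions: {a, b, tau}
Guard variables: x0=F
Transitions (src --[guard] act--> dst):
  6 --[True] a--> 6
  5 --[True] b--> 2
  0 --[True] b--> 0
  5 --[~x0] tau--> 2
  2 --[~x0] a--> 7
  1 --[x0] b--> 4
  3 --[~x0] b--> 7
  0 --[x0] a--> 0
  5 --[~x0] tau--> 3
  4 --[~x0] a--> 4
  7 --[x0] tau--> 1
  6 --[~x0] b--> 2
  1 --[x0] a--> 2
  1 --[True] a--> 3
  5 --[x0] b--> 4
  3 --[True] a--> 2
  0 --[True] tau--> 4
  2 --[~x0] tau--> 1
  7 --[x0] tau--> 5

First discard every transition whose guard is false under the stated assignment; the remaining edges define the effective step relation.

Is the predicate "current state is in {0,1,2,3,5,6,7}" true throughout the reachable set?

Safe = {0,1,2,3,5,6,7}
Reachable = {0,4}
  0: ok
  4: ✗ unsafe
counterexample path to 4: tau

Answer: INVARIANT VIOLATED at state 4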